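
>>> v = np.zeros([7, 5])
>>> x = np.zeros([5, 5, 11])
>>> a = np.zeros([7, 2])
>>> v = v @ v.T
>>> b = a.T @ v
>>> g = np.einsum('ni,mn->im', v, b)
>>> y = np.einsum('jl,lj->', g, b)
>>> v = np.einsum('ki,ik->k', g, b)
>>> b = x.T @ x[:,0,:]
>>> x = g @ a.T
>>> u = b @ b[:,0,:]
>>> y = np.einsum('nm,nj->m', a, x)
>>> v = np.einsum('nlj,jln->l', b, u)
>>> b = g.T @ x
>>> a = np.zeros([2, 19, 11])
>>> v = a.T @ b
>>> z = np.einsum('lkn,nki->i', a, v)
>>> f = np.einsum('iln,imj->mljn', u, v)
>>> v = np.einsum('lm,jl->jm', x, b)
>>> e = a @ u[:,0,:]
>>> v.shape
(2, 7)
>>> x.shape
(7, 7)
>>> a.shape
(2, 19, 11)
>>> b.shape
(2, 7)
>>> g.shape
(7, 2)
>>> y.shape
(2,)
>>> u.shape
(11, 5, 11)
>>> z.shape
(7,)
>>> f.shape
(19, 5, 7, 11)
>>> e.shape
(2, 19, 11)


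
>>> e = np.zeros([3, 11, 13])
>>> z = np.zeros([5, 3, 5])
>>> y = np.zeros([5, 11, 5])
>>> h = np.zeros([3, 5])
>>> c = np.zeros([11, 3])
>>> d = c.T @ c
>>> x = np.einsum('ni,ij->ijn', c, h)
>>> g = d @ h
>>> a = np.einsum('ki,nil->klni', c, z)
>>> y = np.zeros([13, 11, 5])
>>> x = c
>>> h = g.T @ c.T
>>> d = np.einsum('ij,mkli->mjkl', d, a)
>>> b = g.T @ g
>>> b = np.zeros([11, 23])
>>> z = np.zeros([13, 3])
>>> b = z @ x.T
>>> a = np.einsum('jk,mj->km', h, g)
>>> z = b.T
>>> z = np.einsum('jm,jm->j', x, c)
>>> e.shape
(3, 11, 13)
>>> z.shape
(11,)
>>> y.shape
(13, 11, 5)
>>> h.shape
(5, 11)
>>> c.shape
(11, 3)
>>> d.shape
(11, 3, 5, 5)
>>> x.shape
(11, 3)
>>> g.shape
(3, 5)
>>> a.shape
(11, 3)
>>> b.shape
(13, 11)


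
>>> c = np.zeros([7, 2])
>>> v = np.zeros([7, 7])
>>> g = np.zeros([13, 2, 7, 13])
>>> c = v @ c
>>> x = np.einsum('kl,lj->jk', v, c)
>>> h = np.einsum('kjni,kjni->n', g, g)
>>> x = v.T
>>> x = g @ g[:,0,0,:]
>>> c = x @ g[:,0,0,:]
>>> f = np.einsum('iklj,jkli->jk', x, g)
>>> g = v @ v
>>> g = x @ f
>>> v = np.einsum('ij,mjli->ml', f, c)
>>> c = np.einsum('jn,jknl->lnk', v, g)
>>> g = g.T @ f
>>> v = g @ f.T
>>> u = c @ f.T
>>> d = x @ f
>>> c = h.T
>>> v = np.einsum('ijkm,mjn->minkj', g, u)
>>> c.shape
(7,)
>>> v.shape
(2, 2, 13, 2, 7)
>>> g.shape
(2, 7, 2, 2)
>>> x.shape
(13, 2, 7, 13)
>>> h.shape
(7,)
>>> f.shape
(13, 2)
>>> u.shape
(2, 7, 13)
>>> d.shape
(13, 2, 7, 2)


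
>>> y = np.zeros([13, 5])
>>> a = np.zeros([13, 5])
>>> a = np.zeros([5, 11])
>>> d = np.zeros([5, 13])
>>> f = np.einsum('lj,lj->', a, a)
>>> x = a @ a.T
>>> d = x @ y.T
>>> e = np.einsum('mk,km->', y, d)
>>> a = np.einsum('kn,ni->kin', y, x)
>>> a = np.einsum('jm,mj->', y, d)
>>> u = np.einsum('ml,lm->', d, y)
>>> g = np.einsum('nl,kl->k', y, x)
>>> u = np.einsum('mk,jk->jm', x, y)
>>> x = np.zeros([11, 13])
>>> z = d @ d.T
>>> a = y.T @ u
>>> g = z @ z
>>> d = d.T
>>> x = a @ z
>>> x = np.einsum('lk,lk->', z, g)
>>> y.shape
(13, 5)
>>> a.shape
(5, 5)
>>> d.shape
(13, 5)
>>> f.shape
()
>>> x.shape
()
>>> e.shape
()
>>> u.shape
(13, 5)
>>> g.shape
(5, 5)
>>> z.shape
(5, 5)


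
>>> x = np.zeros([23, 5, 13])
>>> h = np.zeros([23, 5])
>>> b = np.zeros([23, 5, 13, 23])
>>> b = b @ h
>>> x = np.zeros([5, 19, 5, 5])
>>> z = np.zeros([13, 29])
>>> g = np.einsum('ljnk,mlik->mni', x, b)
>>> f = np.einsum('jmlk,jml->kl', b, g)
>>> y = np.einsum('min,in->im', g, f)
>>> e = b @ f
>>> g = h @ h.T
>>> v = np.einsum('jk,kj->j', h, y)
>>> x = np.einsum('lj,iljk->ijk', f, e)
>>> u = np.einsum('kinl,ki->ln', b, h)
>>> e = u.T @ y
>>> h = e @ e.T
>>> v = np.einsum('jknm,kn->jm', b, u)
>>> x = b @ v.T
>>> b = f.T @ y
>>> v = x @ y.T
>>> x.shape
(23, 5, 13, 23)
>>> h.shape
(13, 13)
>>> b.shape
(13, 23)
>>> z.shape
(13, 29)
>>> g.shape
(23, 23)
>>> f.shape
(5, 13)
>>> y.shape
(5, 23)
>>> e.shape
(13, 23)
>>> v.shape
(23, 5, 13, 5)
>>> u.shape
(5, 13)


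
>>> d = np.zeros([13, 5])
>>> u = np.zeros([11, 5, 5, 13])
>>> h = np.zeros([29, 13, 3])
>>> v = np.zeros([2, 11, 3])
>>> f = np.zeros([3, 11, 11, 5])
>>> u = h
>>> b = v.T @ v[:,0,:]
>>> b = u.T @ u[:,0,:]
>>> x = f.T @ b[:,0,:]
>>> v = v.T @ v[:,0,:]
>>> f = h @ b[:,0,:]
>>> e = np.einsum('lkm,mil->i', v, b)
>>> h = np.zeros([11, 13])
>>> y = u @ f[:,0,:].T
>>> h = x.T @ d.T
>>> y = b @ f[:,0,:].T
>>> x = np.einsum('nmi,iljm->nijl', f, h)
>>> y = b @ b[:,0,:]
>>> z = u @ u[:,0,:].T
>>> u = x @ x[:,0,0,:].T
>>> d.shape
(13, 5)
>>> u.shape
(29, 3, 11, 29)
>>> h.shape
(3, 11, 11, 13)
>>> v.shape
(3, 11, 3)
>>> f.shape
(29, 13, 3)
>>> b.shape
(3, 13, 3)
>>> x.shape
(29, 3, 11, 11)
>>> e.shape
(13,)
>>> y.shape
(3, 13, 3)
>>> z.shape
(29, 13, 29)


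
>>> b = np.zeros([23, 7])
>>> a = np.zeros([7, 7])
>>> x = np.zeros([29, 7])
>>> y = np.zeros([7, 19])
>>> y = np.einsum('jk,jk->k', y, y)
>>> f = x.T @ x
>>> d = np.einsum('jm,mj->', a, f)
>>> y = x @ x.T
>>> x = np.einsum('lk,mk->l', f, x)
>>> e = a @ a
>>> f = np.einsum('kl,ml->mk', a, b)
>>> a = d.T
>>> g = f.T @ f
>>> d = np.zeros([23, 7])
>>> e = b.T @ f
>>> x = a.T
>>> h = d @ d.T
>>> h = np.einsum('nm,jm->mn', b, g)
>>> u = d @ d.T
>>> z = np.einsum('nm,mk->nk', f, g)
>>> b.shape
(23, 7)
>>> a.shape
()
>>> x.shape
()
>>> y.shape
(29, 29)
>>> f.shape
(23, 7)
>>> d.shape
(23, 7)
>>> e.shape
(7, 7)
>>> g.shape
(7, 7)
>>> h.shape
(7, 23)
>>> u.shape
(23, 23)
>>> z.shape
(23, 7)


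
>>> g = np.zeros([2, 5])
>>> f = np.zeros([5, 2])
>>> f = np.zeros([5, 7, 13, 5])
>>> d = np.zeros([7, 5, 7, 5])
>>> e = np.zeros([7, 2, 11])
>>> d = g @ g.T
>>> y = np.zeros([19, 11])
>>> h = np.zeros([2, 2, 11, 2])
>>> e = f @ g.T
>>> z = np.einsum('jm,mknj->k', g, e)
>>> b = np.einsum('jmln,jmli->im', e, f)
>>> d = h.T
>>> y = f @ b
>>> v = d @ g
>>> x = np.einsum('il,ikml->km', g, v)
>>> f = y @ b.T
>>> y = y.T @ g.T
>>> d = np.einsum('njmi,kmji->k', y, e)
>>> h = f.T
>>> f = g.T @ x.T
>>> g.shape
(2, 5)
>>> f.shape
(5, 11)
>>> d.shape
(5,)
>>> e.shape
(5, 7, 13, 2)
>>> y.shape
(7, 13, 7, 2)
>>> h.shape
(5, 13, 7, 5)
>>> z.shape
(7,)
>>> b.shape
(5, 7)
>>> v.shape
(2, 11, 2, 5)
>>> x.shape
(11, 2)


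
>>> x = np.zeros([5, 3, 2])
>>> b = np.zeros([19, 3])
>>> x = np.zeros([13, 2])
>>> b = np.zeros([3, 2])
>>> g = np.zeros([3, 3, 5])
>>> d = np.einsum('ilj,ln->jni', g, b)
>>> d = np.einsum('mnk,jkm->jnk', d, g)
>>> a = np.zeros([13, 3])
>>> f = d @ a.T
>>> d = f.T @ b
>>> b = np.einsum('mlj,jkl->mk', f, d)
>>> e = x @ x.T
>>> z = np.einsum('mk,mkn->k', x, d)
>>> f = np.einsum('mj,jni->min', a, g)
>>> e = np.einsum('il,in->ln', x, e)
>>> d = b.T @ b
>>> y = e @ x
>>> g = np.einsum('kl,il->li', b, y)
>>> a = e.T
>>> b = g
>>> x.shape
(13, 2)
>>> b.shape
(2, 2)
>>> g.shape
(2, 2)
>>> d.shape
(2, 2)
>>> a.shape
(13, 2)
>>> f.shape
(13, 5, 3)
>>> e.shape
(2, 13)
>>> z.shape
(2,)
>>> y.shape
(2, 2)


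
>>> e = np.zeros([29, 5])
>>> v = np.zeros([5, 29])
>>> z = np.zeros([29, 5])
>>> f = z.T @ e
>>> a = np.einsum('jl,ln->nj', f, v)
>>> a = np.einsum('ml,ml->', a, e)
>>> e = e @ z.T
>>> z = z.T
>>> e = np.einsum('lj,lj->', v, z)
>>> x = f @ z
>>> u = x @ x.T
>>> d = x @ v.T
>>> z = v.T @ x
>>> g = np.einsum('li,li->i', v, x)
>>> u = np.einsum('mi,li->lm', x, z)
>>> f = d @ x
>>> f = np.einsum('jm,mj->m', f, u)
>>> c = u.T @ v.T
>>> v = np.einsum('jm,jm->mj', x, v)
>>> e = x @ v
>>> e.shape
(5, 5)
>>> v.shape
(29, 5)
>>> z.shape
(29, 29)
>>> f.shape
(29,)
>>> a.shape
()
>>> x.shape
(5, 29)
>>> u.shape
(29, 5)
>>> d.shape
(5, 5)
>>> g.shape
(29,)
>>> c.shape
(5, 5)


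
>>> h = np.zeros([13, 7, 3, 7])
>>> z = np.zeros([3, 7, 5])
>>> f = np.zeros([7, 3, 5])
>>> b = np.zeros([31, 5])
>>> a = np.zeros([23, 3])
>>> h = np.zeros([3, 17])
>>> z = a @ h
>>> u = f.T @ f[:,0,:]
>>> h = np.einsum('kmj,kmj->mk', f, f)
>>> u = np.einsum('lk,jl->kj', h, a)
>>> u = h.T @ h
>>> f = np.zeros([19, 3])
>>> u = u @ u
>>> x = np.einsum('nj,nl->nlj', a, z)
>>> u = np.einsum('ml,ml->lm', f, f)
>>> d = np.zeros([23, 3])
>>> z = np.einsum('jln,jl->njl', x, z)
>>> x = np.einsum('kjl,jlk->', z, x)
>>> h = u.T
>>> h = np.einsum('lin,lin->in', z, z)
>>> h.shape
(23, 17)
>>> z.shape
(3, 23, 17)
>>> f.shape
(19, 3)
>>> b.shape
(31, 5)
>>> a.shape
(23, 3)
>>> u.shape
(3, 19)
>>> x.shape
()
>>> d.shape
(23, 3)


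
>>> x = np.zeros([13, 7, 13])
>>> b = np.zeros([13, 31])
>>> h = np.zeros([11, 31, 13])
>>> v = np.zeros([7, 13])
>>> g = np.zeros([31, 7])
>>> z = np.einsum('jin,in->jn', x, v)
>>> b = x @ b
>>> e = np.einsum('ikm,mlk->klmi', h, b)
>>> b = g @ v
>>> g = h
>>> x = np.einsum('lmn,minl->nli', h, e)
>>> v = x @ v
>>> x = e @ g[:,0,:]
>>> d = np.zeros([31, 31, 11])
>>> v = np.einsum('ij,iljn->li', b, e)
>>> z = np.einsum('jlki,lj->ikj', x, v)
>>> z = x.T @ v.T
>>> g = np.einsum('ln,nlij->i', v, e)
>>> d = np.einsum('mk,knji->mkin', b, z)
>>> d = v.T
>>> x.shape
(31, 7, 13, 13)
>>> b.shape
(31, 13)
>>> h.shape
(11, 31, 13)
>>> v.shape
(7, 31)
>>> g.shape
(13,)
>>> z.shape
(13, 13, 7, 7)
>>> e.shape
(31, 7, 13, 11)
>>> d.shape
(31, 7)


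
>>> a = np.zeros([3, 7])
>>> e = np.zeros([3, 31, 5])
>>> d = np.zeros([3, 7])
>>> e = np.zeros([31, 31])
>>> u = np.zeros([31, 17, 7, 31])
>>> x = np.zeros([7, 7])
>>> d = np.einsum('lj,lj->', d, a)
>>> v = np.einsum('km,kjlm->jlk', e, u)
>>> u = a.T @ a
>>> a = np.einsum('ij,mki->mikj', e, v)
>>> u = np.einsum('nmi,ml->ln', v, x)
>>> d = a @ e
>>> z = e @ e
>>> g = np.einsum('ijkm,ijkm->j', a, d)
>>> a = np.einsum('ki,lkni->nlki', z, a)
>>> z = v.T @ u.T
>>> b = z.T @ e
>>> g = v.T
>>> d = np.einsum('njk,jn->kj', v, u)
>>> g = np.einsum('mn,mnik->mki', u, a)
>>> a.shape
(7, 17, 31, 31)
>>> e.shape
(31, 31)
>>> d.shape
(31, 7)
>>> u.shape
(7, 17)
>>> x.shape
(7, 7)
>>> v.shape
(17, 7, 31)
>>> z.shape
(31, 7, 7)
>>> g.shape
(7, 31, 31)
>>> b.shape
(7, 7, 31)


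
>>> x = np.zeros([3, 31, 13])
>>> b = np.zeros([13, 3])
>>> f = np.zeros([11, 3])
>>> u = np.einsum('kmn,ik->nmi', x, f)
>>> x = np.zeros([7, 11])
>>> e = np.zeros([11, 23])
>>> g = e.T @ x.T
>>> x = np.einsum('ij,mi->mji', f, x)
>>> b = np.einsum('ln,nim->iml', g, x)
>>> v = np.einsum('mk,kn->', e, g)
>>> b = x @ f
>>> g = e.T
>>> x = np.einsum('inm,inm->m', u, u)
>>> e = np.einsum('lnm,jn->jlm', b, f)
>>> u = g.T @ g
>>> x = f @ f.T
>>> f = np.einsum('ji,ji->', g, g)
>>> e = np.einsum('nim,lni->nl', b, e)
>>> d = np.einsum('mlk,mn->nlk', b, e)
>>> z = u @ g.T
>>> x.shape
(11, 11)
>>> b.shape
(7, 3, 3)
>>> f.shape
()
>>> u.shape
(11, 11)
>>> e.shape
(7, 11)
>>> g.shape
(23, 11)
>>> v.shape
()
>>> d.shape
(11, 3, 3)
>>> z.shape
(11, 23)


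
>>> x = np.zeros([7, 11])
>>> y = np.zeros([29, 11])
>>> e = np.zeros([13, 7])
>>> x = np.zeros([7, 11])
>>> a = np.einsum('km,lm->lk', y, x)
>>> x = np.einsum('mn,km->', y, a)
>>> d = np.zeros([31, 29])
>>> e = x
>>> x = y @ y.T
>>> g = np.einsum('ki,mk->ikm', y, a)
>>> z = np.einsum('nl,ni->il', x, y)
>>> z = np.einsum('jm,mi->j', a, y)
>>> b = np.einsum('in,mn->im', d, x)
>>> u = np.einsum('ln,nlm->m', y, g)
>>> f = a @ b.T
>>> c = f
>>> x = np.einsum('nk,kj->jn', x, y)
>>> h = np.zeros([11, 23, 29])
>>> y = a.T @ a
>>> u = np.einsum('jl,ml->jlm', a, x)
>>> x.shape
(11, 29)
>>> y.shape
(29, 29)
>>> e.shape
()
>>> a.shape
(7, 29)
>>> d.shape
(31, 29)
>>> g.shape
(11, 29, 7)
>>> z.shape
(7,)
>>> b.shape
(31, 29)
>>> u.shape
(7, 29, 11)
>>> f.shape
(7, 31)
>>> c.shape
(7, 31)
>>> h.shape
(11, 23, 29)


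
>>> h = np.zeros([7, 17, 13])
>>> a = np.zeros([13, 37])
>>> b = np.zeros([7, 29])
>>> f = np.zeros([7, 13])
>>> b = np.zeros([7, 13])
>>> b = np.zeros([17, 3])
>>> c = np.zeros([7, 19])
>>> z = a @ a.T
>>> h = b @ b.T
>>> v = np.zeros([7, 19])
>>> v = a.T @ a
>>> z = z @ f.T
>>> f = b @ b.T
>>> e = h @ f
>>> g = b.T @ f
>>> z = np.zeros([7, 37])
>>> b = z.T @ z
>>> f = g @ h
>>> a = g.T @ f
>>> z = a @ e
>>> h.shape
(17, 17)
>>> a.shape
(17, 17)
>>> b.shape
(37, 37)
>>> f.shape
(3, 17)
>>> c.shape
(7, 19)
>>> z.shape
(17, 17)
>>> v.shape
(37, 37)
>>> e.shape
(17, 17)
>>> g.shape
(3, 17)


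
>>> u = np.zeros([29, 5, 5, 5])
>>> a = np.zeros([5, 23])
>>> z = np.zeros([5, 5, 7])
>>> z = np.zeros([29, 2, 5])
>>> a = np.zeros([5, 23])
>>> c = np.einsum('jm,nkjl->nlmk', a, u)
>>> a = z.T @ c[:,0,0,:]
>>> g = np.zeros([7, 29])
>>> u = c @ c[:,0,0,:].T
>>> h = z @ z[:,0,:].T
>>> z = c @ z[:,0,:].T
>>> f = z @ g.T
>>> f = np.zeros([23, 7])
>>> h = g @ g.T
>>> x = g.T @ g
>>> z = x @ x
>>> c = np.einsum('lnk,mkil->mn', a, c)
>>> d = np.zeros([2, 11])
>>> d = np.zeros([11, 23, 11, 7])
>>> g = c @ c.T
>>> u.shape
(29, 5, 23, 29)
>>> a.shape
(5, 2, 5)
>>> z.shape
(29, 29)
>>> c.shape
(29, 2)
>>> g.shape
(29, 29)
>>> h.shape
(7, 7)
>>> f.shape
(23, 7)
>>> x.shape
(29, 29)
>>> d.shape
(11, 23, 11, 7)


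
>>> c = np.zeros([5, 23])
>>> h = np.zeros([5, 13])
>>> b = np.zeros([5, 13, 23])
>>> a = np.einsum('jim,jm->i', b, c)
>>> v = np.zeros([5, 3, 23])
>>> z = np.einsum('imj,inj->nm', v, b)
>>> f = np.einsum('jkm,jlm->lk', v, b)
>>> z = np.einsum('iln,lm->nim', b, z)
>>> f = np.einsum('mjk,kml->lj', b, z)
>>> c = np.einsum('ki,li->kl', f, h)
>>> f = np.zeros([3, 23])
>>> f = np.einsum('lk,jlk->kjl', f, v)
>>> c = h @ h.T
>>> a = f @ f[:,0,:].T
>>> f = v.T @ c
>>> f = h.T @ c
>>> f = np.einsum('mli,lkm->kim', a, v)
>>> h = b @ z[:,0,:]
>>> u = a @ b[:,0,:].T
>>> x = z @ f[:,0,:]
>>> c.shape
(5, 5)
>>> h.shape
(5, 13, 3)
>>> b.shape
(5, 13, 23)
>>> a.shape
(23, 5, 23)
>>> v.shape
(5, 3, 23)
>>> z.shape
(23, 5, 3)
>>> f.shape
(3, 23, 23)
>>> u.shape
(23, 5, 5)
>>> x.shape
(23, 5, 23)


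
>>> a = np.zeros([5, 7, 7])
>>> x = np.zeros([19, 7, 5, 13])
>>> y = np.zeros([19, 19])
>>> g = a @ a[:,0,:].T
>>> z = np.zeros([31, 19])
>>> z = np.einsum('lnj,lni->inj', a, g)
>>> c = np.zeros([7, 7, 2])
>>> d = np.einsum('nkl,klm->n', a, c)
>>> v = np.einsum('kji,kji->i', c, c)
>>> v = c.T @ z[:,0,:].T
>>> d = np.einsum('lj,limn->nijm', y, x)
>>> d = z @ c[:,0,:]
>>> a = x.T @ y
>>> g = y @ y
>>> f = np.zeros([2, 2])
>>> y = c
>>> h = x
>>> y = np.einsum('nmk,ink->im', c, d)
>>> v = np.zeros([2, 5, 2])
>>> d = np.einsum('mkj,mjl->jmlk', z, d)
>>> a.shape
(13, 5, 7, 19)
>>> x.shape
(19, 7, 5, 13)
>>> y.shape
(5, 7)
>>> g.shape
(19, 19)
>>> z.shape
(5, 7, 7)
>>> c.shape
(7, 7, 2)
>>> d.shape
(7, 5, 2, 7)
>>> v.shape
(2, 5, 2)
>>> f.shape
(2, 2)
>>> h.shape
(19, 7, 5, 13)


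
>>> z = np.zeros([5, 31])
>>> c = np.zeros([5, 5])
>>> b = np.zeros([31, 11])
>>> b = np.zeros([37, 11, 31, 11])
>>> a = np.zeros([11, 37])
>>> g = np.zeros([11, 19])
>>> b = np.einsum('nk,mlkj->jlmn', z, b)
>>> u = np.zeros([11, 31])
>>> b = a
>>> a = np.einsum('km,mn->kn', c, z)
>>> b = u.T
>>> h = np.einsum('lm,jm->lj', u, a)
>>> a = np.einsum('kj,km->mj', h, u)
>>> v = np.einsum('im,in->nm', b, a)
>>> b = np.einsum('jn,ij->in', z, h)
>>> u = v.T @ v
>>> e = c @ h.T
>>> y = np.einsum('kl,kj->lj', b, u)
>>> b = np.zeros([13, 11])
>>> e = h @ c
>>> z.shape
(5, 31)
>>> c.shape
(5, 5)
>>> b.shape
(13, 11)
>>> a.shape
(31, 5)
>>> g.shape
(11, 19)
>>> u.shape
(11, 11)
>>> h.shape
(11, 5)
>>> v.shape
(5, 11)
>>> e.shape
(11, 5)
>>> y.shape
(31, 11)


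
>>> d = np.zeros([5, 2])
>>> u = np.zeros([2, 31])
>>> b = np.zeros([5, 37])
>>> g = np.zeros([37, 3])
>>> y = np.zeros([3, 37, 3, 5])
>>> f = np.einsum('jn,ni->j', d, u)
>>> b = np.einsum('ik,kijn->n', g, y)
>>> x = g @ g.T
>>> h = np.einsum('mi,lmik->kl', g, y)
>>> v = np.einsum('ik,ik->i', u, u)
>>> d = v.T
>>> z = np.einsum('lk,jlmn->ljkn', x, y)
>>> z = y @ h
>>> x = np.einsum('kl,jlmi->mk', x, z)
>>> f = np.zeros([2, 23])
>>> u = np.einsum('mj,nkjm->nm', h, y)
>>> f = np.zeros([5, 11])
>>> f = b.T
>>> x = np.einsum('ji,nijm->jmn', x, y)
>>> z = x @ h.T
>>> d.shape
(2,)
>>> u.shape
(3, 5)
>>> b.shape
(5,)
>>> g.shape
(37, 3)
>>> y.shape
(3, 37, 3, 5)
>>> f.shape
(5,)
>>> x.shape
(3, 5, 3)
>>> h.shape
(5, 3)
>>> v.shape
(2,)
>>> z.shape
(3, 5, 5)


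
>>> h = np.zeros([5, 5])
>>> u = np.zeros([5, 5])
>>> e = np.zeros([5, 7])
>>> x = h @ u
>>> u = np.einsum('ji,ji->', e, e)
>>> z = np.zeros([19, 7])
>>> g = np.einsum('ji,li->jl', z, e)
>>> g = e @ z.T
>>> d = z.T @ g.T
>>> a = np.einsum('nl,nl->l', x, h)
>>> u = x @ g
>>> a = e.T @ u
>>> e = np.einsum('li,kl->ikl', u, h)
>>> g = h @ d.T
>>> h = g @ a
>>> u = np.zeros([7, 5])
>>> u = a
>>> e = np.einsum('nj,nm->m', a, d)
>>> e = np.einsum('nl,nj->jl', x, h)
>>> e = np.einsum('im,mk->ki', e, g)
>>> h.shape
(5, 19)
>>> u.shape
(7, 19)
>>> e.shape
(7, 19)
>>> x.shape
(5, 5)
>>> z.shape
(19, 7)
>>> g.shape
(5, 7)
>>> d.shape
(7, 5)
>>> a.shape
(7, 19)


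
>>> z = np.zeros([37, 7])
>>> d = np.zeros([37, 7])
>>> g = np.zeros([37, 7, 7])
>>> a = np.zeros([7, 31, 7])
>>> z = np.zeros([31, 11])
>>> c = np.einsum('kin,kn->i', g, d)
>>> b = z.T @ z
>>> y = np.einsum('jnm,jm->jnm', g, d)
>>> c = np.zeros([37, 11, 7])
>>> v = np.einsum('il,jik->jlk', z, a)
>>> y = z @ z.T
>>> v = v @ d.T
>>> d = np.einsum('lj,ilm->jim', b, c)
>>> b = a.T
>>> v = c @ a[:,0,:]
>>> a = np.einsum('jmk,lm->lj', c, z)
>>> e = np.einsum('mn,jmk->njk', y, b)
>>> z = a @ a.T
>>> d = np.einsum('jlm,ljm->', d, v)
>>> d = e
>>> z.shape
(31, 31)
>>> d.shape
(31, 7, 7)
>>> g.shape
(37, 7, 7)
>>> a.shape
(31, 37)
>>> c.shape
(37, 11, 7)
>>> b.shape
(7, 31, 7)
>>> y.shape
(31, 31)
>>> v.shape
(37, 11, 7)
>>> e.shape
(31, 7, 7)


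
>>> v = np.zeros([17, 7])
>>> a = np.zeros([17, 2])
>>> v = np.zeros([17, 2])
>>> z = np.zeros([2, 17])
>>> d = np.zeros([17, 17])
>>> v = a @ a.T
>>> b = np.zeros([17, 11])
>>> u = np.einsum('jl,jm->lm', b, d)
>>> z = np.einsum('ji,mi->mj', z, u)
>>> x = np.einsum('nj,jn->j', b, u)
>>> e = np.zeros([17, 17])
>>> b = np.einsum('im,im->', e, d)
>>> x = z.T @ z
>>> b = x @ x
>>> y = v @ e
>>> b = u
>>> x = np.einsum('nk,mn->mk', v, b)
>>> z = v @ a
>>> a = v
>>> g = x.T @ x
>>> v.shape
(17, 17)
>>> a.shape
(17, 17)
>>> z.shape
(17, 2)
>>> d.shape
(17, 17)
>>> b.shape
(11, 17)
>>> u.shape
(11, 17)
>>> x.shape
(11, 17)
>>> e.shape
(17, 17)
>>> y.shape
(17, 17)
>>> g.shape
(17, 17)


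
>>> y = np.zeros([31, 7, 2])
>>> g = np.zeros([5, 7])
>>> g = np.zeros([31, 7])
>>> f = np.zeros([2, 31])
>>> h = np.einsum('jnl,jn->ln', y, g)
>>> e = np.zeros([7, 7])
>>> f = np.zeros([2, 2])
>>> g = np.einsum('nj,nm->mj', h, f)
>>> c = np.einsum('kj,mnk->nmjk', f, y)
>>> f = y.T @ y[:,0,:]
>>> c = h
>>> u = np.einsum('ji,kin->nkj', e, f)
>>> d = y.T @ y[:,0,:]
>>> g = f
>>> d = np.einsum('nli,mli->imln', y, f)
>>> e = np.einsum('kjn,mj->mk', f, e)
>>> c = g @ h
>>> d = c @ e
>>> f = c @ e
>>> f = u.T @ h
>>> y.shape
(31, 7, 2)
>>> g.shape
(2, 7, 2)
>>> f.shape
(7, 2, 7)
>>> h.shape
(2, 7)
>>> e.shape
(7, 2)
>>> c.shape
(2, 7, 7)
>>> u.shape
(2, 2, 7)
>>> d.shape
(2, 7, 2)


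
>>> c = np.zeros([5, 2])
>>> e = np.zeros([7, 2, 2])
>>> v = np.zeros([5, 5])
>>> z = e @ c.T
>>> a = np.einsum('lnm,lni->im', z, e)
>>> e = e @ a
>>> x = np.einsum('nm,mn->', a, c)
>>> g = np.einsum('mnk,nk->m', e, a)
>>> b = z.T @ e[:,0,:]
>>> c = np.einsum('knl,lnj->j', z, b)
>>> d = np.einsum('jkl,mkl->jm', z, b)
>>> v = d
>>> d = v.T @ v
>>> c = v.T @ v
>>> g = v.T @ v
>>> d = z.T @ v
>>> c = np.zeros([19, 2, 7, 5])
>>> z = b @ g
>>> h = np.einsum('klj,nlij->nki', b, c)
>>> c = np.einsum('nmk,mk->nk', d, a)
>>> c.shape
(5, 5)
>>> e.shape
(7, 2, 5)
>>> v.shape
(7, 5)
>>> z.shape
(5, 2, 5)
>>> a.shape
(2, 5)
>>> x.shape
()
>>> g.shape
(5, 5)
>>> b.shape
(5, 2, 5)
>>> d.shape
(5, 2, 5)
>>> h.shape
(19, 5, 7)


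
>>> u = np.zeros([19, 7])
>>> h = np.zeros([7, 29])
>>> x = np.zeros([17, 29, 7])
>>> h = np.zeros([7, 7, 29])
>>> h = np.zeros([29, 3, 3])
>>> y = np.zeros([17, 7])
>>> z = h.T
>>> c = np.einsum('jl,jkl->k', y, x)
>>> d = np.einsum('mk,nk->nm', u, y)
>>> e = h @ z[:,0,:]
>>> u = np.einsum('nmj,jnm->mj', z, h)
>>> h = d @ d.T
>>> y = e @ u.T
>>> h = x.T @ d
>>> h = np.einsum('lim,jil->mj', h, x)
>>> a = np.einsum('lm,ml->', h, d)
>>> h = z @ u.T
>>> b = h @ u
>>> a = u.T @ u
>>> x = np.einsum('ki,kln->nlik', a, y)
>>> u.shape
(3, 29)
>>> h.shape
(3, 3, 3)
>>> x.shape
(3, 3, 29, 29)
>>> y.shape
(29, 3, 3)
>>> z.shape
(3, 3, 29)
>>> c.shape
(29,)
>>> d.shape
(17, 19)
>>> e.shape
(29, 3, 29)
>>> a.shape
(29, 29)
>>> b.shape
(3, 3, 29)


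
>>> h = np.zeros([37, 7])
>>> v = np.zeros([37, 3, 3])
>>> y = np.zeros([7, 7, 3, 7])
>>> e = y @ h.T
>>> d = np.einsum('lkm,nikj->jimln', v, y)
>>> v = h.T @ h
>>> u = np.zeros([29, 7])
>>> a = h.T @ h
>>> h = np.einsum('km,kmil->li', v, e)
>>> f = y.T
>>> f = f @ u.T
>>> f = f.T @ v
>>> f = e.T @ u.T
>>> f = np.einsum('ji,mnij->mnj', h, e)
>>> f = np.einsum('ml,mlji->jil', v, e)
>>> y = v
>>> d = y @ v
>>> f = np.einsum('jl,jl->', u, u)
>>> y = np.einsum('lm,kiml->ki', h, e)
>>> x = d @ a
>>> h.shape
(37, 3)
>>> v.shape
(7, 7)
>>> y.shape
(7, 7)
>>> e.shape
(7, 7, 3, 37)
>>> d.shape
(7, 7)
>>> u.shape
(29, 7)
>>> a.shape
(7, 7)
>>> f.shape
()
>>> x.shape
(7, 7)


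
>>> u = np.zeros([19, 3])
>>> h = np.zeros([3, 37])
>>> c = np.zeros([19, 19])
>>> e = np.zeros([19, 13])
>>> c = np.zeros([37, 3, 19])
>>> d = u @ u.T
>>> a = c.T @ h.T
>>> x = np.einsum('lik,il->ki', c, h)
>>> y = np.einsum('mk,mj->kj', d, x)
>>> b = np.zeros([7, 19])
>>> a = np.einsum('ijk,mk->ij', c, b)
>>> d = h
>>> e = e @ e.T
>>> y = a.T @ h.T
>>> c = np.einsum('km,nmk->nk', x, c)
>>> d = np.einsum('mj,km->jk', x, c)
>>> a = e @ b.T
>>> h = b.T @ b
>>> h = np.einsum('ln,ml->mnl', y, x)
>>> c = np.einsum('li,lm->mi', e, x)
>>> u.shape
(19, 3)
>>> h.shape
(19, 3, 3)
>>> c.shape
(3, 19)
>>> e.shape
(19, 19)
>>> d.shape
(3, 37)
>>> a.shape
(19, 7)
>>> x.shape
(19, 3)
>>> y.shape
(3, 3)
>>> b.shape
(7, 19)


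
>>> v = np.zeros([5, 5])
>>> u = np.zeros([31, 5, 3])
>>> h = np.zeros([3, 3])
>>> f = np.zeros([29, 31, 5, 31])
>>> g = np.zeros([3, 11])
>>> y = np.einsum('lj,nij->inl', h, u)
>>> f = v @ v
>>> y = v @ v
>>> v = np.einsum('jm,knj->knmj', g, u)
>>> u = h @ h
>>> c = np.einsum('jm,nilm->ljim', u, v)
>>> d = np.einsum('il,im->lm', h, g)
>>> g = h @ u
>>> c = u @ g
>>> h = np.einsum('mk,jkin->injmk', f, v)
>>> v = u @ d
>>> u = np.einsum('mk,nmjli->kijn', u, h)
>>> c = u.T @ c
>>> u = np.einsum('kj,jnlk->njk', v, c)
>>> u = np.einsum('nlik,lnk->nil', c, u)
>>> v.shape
(3, 11)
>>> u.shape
(11, 5, 31)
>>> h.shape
(11, 3, 31, 5, 5)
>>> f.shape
(5, 5)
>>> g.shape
(3, 3)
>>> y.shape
(5, 5)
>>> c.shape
(11, 31, 5, 3)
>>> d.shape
(3, 11)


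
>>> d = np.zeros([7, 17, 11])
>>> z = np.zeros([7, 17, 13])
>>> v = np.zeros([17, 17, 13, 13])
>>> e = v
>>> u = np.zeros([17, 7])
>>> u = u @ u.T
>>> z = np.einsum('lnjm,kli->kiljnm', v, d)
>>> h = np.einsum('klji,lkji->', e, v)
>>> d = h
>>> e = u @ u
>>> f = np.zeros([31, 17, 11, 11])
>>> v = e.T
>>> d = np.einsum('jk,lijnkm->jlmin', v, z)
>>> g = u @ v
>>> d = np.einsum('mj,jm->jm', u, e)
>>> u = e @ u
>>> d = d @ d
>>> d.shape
(17, 17)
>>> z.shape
(7, 11, 17, 13, 17, 13)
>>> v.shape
(17, 17)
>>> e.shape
(17, 17)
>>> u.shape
(17, 17)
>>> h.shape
()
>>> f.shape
(31, 17, 11, 11)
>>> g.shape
(17, 17)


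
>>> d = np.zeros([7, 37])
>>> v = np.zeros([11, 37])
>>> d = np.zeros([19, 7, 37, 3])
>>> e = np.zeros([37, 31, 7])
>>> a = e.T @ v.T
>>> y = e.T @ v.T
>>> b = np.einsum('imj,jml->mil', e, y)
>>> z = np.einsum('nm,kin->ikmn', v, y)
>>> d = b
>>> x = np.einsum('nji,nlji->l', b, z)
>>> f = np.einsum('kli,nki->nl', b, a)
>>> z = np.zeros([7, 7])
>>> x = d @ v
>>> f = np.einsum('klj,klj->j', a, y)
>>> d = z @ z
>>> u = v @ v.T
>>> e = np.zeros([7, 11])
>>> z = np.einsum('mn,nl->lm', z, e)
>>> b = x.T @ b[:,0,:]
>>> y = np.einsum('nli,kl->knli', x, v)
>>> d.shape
(7, 7)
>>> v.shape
(11, 37)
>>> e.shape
(7, 11)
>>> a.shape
(7, 31, 11)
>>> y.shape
(11, 31, 37, 37)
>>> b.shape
(37, 37, 11)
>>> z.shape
(11, 7)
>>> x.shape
(31, 37, 37)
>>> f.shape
(11,)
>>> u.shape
(11, 11)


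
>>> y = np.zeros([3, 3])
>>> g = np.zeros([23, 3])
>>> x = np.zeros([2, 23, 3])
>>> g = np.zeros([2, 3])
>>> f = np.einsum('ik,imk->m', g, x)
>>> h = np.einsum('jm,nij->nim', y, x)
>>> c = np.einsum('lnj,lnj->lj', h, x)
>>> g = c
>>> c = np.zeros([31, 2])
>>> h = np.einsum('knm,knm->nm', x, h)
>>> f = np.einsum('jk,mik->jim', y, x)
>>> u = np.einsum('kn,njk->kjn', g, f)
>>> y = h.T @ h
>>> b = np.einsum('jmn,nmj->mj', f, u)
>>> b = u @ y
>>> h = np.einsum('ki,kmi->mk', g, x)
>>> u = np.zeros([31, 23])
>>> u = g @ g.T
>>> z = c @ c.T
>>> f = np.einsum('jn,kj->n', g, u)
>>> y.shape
(3, 3)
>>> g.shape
(2, 3)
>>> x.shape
(2, 23, 3)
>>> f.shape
(3,)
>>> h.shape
(23, 2)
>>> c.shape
(31, 2)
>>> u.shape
(2, 2)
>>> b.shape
(2, 23, 3)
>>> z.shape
(31, 31)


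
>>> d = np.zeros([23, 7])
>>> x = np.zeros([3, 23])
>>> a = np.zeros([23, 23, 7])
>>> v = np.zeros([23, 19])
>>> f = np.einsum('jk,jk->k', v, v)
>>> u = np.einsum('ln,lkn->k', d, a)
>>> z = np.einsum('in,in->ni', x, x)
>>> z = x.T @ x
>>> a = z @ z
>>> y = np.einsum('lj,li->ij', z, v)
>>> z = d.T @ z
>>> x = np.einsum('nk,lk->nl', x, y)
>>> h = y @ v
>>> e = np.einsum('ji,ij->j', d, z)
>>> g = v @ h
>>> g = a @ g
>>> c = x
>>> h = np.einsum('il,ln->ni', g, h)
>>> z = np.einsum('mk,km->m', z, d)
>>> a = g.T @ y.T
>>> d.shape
(23, 7)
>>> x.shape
(3, 19)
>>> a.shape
(19, 19)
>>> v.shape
(23, 19)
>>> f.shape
(19,)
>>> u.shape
(23,)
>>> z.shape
(7,)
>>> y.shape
(19, 23)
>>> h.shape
(19, 23)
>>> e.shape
(23,)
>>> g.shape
(23, 19)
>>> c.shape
(3, 19)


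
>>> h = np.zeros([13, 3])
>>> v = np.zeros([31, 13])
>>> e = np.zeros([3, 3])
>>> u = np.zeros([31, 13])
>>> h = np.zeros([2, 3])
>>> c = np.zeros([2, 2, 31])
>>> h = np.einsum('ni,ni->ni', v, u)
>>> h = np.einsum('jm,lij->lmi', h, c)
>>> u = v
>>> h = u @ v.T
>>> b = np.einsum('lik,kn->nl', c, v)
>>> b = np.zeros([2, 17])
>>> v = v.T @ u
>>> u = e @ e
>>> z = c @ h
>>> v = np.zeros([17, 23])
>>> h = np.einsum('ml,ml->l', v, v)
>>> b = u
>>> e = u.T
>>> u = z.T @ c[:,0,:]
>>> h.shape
(23,)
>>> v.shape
(17, 23)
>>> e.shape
(3, 3)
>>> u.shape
(31, 2, 31)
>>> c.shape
(2, 2, 31)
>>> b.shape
(3, 3)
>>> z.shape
(2, 2, 31)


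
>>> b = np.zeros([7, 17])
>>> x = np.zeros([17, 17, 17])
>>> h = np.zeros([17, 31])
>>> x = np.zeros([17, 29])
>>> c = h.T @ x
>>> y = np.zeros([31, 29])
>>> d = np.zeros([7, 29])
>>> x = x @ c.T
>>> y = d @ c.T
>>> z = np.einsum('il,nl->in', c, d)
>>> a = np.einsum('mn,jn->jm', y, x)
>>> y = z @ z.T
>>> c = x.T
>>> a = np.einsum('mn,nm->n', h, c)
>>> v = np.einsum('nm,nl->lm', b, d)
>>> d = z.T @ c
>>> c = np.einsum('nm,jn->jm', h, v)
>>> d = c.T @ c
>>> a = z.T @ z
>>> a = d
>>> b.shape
(7, 17)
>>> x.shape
(17, 31)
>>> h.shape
(17, 31)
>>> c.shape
(29, 31)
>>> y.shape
(31, 31)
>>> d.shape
(31, 31)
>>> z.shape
(31, 7)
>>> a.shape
(31, 31)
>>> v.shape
(29, 17)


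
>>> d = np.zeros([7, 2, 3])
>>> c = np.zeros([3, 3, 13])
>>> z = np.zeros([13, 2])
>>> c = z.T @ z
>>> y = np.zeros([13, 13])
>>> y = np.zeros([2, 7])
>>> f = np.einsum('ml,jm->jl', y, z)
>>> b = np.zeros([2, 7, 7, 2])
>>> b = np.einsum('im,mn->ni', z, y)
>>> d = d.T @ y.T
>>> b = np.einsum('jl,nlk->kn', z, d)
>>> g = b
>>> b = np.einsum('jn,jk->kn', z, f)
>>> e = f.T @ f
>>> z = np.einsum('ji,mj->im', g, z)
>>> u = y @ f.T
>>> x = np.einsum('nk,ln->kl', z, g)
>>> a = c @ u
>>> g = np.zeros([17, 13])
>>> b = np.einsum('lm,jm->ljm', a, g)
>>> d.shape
(3, 2, 2)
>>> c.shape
(2, 2)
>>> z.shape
(3, 13)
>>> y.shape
(2, 7)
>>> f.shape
(13, 7)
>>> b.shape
(2, 17, 13)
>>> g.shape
(17, 13)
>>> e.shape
(7, 7)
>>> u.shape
(2, 13)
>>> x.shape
(13, 2)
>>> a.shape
(2, 13)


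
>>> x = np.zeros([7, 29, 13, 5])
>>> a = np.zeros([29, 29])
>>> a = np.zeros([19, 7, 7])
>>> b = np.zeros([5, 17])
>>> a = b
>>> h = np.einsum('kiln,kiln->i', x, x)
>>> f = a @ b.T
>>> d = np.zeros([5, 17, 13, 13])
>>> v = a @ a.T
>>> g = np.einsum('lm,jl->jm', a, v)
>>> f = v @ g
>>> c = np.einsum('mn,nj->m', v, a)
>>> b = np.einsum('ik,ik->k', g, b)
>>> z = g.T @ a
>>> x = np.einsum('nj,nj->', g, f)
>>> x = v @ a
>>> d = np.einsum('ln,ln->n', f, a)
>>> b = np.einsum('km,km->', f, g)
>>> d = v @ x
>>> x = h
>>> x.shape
(29,)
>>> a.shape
(5, 17)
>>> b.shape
()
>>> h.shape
(29,)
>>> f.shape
(5, 17)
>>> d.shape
(5, 17)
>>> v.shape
(5, 5)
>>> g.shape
(5, 17)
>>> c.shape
(5,)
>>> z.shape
(17, 17)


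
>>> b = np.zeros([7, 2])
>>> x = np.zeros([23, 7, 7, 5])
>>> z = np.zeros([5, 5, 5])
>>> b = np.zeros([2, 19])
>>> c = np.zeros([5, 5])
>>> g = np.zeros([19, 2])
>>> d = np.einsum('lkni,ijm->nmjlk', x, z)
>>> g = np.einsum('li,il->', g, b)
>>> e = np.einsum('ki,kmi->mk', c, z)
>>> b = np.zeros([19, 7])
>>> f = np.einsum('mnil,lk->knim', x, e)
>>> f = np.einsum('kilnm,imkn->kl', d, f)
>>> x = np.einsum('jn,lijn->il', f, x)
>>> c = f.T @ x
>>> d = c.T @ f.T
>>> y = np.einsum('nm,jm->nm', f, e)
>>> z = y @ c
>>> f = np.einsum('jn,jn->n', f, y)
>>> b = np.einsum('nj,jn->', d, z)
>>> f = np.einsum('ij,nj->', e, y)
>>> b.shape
()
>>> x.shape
(7, 23)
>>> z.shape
(7, 23)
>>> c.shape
(5, 23)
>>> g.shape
()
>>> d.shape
(23, 7)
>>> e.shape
(5, 5)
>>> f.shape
()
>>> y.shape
(7, 5)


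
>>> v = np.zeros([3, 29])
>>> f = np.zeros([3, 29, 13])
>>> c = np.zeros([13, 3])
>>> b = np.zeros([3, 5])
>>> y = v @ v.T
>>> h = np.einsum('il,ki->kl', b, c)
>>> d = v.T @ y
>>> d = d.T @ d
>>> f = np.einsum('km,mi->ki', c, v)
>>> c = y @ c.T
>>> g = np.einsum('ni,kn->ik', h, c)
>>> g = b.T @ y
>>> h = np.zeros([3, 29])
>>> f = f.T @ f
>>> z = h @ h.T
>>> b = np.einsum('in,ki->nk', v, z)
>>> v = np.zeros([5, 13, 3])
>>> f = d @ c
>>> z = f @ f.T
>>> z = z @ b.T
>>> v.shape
(5, 13, 3)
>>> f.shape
(3, 13)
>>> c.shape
(3, 13)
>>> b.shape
(29, 3)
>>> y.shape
(3, 3)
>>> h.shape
(3, 29)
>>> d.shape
(3, 3)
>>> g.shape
(5, 3)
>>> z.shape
(3, 29)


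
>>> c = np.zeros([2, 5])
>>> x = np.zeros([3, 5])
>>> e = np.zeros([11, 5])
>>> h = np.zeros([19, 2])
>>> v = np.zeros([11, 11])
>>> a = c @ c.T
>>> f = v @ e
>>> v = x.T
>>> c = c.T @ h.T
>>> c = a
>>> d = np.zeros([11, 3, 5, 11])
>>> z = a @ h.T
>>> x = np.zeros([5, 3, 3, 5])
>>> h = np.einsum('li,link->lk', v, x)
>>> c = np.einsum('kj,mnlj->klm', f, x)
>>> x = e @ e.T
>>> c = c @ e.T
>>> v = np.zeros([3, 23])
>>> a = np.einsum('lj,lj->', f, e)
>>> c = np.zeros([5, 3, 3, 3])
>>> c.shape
(5, 3, 3, 3)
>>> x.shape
(11, 11)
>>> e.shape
(11, 5)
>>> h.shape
(5, 5)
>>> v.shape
(3, 23)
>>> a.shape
()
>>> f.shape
(11, 5)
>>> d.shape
(11, 3, 5, 11)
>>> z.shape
(2, 19)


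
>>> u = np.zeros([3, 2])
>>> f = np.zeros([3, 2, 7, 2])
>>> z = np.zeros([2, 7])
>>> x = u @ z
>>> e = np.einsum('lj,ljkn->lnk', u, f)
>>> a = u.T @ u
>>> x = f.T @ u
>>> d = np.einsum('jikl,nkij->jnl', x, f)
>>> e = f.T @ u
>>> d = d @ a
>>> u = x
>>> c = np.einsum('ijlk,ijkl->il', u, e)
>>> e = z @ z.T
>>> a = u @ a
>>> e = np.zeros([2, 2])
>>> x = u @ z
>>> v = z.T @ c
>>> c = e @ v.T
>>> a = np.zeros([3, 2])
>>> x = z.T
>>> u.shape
(2, 7, 2, 2)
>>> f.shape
(3, 2, 7, 2)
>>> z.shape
(2, 7)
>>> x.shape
(7, 2)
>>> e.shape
(2, 2)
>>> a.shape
(3, 2)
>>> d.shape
(2, 3, 2)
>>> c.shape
(2, 7)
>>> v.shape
(7, 2)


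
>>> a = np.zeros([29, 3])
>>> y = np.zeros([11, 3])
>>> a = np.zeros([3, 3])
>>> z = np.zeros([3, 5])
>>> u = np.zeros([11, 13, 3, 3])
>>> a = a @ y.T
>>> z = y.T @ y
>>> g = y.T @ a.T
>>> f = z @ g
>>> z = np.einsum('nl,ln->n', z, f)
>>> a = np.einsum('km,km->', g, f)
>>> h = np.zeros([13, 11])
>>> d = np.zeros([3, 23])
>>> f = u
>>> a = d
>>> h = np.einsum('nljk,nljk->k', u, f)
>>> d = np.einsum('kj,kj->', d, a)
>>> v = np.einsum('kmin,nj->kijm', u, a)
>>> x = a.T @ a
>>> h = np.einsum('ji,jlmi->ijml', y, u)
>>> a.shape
(3, 23)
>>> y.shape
(11, 3)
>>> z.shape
(3,)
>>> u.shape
(11, 13, 3, 3)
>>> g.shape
(3, 3)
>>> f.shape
(11, 13, 3, 3)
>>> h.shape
(3, 11, 3, 13)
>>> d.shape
()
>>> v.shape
(11, 3, 23, 13)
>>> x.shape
(23, 23)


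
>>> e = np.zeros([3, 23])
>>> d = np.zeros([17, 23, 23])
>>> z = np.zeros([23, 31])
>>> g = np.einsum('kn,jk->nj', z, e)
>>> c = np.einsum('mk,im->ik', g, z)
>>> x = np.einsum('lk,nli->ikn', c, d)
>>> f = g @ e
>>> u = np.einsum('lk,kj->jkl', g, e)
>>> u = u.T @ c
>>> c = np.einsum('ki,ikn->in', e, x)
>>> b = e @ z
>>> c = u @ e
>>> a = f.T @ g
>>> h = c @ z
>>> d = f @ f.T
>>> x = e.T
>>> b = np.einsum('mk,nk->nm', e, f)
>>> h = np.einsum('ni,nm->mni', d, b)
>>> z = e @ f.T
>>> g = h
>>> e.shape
(3, 23)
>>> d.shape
(31, 31)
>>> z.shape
(3, 31)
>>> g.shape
(3, 31, 31)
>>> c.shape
(31, 3, 23)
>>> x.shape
(23, 3)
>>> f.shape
(31, 23)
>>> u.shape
(31, 3, 3)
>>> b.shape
(31, 3)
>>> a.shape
(23, 3)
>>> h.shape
(3, 31, 31)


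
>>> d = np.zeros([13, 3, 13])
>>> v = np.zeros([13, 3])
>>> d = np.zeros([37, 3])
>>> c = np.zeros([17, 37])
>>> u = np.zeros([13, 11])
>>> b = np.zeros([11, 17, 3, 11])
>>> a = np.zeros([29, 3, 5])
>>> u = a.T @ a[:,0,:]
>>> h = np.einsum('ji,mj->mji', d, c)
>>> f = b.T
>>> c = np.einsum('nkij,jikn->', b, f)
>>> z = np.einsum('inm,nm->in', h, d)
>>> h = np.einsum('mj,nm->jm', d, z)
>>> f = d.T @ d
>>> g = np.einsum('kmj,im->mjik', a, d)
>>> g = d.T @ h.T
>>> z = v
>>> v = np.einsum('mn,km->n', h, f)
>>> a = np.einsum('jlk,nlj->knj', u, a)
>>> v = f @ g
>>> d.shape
(37, 3)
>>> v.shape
(3, 3)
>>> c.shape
()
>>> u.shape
(5, 3, 5)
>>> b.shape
(11, 17, 3, 11)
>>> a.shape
(5, 29, 5)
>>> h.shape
(3, 37)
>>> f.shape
(3, 3)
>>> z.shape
(13, 3)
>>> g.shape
(3, 3)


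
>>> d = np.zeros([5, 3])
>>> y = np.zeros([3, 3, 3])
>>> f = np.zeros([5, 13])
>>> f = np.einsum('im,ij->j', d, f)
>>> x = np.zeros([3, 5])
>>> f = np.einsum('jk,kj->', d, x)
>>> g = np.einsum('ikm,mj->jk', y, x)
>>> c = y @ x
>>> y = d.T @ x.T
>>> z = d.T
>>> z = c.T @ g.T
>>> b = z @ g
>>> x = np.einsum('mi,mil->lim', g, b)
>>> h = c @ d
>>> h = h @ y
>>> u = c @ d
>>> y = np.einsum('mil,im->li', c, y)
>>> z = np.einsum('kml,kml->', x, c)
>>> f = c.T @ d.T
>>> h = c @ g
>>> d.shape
(5, 3)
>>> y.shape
(5, 3)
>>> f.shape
(5, 3, 5)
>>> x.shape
(3, 3, 5)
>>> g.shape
(5, 3)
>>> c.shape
(3, 3, 5)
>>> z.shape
()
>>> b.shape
(5, 3, 3)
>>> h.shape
(3, 3, 3)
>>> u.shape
(3, 3, 3)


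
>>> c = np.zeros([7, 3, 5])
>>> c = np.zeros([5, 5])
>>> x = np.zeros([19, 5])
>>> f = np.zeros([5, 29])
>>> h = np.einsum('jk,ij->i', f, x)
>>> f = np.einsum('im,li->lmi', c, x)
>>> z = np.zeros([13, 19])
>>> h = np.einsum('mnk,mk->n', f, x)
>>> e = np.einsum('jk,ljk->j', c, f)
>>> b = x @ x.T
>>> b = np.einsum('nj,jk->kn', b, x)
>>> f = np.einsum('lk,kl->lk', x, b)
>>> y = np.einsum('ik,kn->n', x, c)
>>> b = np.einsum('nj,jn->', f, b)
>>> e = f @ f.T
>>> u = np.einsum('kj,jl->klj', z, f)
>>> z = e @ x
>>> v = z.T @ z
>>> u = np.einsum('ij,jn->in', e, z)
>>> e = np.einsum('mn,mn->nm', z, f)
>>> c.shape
(5, 5)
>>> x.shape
(19, 5)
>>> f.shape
(19, 5)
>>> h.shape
(5,)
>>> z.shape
(19, 5)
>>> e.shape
(5, 19)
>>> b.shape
()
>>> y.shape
(5,)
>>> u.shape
(19, 5)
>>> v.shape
(5, 5)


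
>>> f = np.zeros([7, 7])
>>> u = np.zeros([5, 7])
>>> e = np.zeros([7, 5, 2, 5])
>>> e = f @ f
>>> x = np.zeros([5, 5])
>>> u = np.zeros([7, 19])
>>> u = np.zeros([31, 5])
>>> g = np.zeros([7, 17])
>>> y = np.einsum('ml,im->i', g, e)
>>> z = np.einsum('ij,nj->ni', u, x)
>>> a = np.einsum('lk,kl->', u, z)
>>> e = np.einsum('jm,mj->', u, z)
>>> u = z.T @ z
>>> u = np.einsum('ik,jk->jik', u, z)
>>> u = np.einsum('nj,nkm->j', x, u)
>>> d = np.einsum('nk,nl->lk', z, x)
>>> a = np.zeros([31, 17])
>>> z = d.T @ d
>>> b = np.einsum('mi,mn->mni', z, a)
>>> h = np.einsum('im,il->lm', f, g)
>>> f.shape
(7, 7)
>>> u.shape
(5,)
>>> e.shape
()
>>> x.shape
(5, 5)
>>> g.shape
(7, 17)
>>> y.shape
(7,)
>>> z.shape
(31, 31)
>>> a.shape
(31, 17)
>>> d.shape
(5, 31)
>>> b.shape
(31, 17, 31)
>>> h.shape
(17, 7)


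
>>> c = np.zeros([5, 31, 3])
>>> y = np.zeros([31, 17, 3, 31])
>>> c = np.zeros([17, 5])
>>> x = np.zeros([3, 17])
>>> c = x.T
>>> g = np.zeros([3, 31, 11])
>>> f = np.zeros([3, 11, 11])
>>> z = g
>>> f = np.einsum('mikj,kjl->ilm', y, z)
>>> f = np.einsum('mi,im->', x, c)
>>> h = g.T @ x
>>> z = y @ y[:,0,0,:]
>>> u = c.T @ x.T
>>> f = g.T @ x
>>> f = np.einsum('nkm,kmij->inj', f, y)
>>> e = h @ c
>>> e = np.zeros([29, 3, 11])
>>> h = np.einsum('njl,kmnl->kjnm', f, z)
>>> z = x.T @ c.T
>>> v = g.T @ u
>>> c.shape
(17, 3)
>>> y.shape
(31, 17, 3, 31)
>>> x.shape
(3, 17)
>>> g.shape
(3, 31, 11)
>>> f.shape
(3, 11, 31)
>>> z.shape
(17, 17)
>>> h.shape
(31, 11, 3, 17)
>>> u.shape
(3, 3)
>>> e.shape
(29, 3, 11)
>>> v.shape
(11, 31, 3)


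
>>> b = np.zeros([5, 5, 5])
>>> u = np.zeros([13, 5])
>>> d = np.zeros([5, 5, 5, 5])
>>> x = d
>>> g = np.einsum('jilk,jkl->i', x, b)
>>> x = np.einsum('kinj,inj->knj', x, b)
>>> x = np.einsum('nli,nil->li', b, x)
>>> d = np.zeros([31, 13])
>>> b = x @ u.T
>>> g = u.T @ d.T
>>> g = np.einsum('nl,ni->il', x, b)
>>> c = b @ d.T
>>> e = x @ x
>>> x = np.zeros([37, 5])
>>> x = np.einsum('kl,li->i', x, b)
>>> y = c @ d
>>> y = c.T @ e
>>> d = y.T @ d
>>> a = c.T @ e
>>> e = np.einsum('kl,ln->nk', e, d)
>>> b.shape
(5, 13)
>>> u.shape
(13, 5)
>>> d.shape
(5, 13)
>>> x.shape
(13,)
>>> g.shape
(13, 5)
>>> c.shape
(5, 31)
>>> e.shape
(13, 5)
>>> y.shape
(31, 5)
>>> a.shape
(31, 5)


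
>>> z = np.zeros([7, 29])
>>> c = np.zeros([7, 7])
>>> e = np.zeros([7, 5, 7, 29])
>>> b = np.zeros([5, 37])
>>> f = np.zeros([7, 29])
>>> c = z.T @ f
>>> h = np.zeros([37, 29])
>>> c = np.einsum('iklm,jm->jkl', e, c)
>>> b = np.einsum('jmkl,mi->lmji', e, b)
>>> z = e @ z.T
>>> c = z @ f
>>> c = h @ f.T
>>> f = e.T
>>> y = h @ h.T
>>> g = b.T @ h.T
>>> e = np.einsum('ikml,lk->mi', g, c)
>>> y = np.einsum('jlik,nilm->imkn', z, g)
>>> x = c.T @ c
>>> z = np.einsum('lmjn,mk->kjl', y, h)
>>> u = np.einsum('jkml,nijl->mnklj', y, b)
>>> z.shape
(29, 7, 7)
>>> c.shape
(37, 7)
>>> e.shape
(5, 37)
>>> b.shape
(29, 5, 7, 37)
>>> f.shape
(29, 7, 5, 7)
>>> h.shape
(37, 29)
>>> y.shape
(7, 37, 7, 37)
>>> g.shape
(37, 7, 5, 37)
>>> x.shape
(7, 7)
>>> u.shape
(7, 29, 37, 37, 7)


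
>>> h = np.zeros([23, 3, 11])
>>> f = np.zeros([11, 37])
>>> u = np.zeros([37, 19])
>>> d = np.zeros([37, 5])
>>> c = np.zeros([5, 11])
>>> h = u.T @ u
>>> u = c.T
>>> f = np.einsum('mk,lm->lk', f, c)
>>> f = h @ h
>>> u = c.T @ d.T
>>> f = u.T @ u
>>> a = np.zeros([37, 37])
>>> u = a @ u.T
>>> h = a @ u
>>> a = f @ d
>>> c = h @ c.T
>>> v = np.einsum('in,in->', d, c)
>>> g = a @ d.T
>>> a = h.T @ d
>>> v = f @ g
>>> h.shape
(37, 11)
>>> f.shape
(37, 37)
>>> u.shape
(37, 11)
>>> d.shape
(37, 5)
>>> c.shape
(37, 5)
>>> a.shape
(11, 5)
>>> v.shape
(37, 37)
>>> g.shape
(37, 37)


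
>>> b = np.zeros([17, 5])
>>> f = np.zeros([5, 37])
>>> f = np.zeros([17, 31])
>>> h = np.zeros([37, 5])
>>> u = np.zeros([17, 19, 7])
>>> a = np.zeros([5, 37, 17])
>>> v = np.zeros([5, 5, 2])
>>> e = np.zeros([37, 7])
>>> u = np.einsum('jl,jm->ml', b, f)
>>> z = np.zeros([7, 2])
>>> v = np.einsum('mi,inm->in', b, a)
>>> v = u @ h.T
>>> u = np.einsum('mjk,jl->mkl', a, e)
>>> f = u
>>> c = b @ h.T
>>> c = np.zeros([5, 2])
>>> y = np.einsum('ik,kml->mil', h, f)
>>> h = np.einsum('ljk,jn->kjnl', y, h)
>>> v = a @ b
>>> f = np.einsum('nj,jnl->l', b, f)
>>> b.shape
(17, 5)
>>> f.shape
(7,)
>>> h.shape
(7, 37, 5, 17)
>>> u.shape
(5, 17, 7)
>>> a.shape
(5, 37, 17)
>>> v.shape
(5, 37, 5)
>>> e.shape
(37, 7)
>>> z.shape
(7, 2)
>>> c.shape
(5, 2)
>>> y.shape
(17, 37, 7)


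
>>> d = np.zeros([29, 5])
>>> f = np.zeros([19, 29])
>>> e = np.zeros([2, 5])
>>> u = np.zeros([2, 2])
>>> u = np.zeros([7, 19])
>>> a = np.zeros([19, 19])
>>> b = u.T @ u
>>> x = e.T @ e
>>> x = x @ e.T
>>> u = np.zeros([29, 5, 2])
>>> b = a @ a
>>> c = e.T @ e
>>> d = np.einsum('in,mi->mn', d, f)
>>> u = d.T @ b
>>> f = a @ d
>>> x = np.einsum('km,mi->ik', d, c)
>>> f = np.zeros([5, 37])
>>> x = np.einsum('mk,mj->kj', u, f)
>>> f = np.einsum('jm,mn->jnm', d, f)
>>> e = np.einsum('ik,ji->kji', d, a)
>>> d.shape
(19, 5)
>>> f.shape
(19, 37, 5)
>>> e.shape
(5, 19, 19)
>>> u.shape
(5, 19)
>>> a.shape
(19, 19)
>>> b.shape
(19, 19)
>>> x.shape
(19, 37)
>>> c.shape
(5, 5)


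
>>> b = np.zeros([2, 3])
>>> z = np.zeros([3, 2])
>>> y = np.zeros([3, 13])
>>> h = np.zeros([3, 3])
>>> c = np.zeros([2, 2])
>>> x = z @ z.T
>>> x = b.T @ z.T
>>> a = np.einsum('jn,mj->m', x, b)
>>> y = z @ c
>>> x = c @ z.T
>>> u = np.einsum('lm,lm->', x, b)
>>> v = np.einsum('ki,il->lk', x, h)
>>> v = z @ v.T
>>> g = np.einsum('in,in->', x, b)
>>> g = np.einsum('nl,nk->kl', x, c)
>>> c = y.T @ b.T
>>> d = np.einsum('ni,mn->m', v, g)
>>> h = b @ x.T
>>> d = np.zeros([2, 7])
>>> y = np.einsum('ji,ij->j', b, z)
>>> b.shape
(2, 3)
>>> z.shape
(3, 2)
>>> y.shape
(2,)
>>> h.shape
(2, 2)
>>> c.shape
(2, 2)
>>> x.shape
(2, 3)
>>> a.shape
(2,)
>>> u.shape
()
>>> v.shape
(3, 3)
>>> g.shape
(2, 3)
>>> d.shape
(2, 7)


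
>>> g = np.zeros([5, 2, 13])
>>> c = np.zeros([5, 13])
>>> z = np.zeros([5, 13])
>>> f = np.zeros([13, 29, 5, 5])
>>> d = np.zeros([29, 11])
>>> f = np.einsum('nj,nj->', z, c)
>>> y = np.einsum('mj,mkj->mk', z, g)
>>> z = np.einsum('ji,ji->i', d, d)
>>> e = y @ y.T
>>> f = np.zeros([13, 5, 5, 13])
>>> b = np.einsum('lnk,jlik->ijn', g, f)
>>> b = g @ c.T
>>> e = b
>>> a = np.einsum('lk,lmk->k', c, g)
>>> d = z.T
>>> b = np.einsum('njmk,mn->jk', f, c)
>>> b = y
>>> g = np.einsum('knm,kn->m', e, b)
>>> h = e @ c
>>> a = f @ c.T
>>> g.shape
(5,)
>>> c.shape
(5, 13)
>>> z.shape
(11,)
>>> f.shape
(13, 5, 5, 13)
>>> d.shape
(11,)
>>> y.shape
(5, 2)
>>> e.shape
(5, 2, 5)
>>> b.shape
(5, 2)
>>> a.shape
(13, 5, 5, 5)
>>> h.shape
(5, 2, 13)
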